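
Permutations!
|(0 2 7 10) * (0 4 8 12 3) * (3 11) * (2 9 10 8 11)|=12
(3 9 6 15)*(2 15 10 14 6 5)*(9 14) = (2 15 3 14 6 10 9 5) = [0, 1, 15, 14, 4, 2, 10, 7, 8, 5, 9, 11, 12, 13, 6, 3]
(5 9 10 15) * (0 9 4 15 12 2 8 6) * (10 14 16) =(0 9 14 16 10 12 2 8 6)(4 15 5) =[9, 1, 8, 3, 15, 4, 0, 7, 6, 14, 12, 11, 2, 13, 16, 5, 10]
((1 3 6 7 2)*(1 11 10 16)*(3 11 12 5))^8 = (16)(2 5 6)(3 7 12)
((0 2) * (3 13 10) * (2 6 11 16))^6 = ((0 6 11 16 2)(3 13 10))^6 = (0 6 11 16 2)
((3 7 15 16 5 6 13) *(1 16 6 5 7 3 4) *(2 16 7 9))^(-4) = (1 15 13)(2 9 16)(4 7 6)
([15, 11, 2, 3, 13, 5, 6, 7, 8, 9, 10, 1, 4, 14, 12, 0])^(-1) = [15, 11, 2, 3, 12, 5, 6, 7, 8, 9, 10, 1, 14, 4, 13, 0]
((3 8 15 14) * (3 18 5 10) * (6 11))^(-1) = (3 10 5 18 14 15 8)(6 11) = ((3 8 15 14 18 5 10)(6 11))^(-1)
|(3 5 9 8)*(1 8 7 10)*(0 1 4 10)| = |(0 1 8 3 5 9 7)(4 10)| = 14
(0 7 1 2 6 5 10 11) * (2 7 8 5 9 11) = (0 8 5 10 2 6 9 11)(1 7) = [8, 7, 6, 3, 4, 10, 9, 1, 5, 11, 2, 0]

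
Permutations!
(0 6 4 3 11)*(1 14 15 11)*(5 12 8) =(0 6 4 3 1 14 15 11)(5 12 8) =[6, 14, 2, 1, 3, 12, 4, 7, 5, 9, 10, 0, 8, 13, 15, 11]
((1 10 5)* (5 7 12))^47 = (1 7 5 10 12)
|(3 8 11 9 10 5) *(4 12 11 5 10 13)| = |(3 8 5)(4 12 11 9 13)| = 15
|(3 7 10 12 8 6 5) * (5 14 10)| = |(3 7 5)(6 14 10 12 8)| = 15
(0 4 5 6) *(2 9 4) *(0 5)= (0 2 9 4)(5 6)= [2, 1, 9, 3, 0, 6, 5, 7, 8, 4]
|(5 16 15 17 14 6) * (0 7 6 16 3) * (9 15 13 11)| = 35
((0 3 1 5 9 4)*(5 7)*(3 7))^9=((0 7 5 9 4)(1 3))^9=(0 4 9 5 7)(1 3)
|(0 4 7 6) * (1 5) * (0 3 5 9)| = 8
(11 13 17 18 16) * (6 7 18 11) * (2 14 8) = (2 14 8)(6 7 18 16)(11 13 17) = [0, 1, 14, 3, 4, 5, 7, 18, 2, 9, 10, 13, 12, 17, 8, 15, 6, 11, 16]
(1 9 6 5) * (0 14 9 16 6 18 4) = (0 14 9 18 4)(1 16 6 5) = [14, 16, 2, 3, 0, 1, 5, 7, 8, 18, 10, 11, 12, 13, 9, 15, 6, 17, 4]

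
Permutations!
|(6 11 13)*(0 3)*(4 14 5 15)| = |(0 3)(4 14 5 15)(6 11 13)| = 12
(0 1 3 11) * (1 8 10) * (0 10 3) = [8, 0, 2, 11, 4, 5, 6, 7, 3, 9, 1, 10] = (0 8 3 11 10 1)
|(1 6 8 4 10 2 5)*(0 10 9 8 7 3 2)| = 6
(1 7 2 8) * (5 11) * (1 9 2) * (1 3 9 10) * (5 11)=(11)(1 7 3 9 2 8 10)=[0, 7, 8, 9, 4, 5, 6, 3, 10, 2, 1, 11]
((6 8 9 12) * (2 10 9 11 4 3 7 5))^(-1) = ((2 10 9 12 6 8 11 4 3 7 5))^(-1) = (2 5 7 3 4 11 8 6 12 9 10)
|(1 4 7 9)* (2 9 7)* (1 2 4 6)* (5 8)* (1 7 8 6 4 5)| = |(1 4 5 6 7 8)(2 9)| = 6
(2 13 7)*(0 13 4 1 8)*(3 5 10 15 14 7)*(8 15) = (0 13 3 5 10 8)(1 15 14 7 2 4) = [13, 15, 4, 5, 1, 10, 6, 2, 0, 9, 8, 11, 12, 3, 7, 14]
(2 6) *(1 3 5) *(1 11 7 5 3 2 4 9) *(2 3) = (1 3 2 6 4 9)(5 11 7) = [0, 3, 6, 2, 9, 11, 4, 5, 8, 1, 10, 7]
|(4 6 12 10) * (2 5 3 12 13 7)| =9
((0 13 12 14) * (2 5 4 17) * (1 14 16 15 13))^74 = (0 14 1)(2 4)(5 17)(12 15)(13 16)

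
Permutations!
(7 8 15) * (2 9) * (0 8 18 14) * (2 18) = (0 8 15 7 2 9 18 14) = [8, 1, 9, 3, 4, 5, 6, 2, 15, 18, 10, 11, 12, 13, 0, 7, 16, 17, 14]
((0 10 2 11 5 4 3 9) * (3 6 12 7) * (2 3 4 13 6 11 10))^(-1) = (0 9 3 10 2)(4 7 12 6 13 5 11)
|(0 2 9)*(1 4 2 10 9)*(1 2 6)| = |(0 10 9)(1 4 6)| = 3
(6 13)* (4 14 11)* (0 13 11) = (0 13 6 11 4 14) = [13, 1, 2, 3, 14, 5, 11, 7, 8, 9, 10, 4, 12, 6, 0]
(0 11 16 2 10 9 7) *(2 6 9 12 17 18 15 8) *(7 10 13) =[11, 1, 13, 3, 4, 5, 9, 0, 2, 10, 12, 16, 17, 7, 14, 8, 6, 18, 15] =(0 11 16 6 9 10 12 17 18 15 8 2 13 7)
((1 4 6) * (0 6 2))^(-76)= (0 2 4 1 6)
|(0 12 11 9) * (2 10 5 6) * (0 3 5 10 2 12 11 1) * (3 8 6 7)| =21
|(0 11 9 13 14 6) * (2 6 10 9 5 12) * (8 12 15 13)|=|(0 11 5 15 13 14 10 9 8 12 2 6)|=12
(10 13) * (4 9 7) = [0, 1, 2, 3, 9, 5, 6, 4, 8, 7, 13, 11, 12, 10] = (4 9 7)(10 13)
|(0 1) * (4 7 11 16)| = |(0 1)(4 7 11 16)| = 4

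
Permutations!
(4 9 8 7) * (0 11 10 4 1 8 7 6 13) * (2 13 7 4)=[11, 8, 13, 3, 9, 5, 7, 1, 6, 4, 2, 10, 12, 0]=(0 11 10 2 13)(1 8 6 7)(4 9)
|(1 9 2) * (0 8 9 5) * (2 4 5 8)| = 7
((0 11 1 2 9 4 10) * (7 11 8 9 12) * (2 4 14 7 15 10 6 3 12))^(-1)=(0 10 15 12 3 6 4 1 11 7 14 9 8)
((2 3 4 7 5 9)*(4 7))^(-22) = (2 5 3 9 7) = ((2 3 7 5 9))^(-22)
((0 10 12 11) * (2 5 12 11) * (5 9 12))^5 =(0 11 10)(2 12 9)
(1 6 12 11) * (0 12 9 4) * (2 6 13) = (0 12 11 1 13 2 6 9 4) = [12, 13, 6, 3, 0, 5, 9, 7, 8, 4, 10, 1, 11, 2]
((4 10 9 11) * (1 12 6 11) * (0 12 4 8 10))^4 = ((0 12 6 11 8 10 9 1 4))^4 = (0 8 4 11 1 6 9 12 10)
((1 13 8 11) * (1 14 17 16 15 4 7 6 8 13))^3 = (4 8 17)(6 14 15)(7 11 16)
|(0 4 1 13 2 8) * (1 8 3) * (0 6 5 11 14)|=|(0 4 8 6 5 11 14)(1 13 2 3)|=28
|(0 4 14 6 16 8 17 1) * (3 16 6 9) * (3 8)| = 14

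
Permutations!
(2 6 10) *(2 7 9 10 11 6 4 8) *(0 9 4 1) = (0 9 10 7 4 8 2 1)(6 11) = [9, 0, 1, 3, 8, 5, 11, 4, 2, 10, 7, 6]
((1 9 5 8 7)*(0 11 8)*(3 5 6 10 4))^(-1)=(0 5 3 4 10 6 9 1 7 8 11)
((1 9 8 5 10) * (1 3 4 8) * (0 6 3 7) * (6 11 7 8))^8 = (0 7 11)(3 6 4)(5 8 10) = ((0 11 7)(1 9)(3 4 6)(5 10 8))^8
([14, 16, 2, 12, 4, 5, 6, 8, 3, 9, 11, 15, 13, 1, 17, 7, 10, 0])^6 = (17)(1 8 10 12 15)(3 11 13 7 16)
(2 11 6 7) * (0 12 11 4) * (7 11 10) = (0 12 10 7 2 4)(6 11) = [12, 1, 4, 3, 0, 5, 11, 2, 8, 9, 7, 6, 10]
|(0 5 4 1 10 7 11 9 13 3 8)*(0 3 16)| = 10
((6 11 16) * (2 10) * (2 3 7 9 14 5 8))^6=((2 10 3 7 9 14 5 8)(6 11 16))^6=(16)(2 5 9 3)(7 10 8 14)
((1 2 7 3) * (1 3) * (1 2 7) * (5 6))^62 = ((1 7 2)(5 6))^62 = (1 2 7)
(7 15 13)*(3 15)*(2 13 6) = (2 13 7 3 15 6) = [0, 1, 13, 15, 4, 5, 2, 3, 8, 9, 10, 11, 12, 7, 14, 6]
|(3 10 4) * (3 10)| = |(4 10)| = 2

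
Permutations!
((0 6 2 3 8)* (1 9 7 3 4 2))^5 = ((0 6 1 9 7 3 8)(2 4))^5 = (0 3 9 6 8 7 1)(2 4)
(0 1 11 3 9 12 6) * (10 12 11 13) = (0 1 13 10 12 6)(3 9 11) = [1, 13, 2, 9, 4, 5, 0, 7, 8, 11, 12, 3, 6, 10]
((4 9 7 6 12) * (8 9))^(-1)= (4 12 6 7 9 8)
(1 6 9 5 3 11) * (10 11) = (1 6 9 5 3 10 11) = [0, 6, 2, 10, 4, 3, 9, 7, 8, 5, 11, 1]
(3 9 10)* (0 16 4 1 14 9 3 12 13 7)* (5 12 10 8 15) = (0 16 4 1 14 9 8 15 5 12 13 7) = [16, 14, 2, 3, 1, 12, 6, 0, 15, 8, 10, 11, 13, 7, 9, 5, 4]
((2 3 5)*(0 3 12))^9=(0 12 2 5 3)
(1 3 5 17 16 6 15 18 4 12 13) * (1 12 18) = (1 3 5 17 16 6 15)(4 18)(12 13) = [0, 3, 2, 5, 18, 17, 15, 7, 8, 9, 10, 11, 13, 12, 14, 1, 6, 16, 4]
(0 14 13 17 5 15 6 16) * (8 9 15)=(0 14 13 17 5 8 9 15 6 16)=[14, 1, 2, 3, 4, 8, 16, 7, 9, 15, 10, 11, 12, 17, 13, 6, 0, 5]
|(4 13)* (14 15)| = |(4 13)(14 15)| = 2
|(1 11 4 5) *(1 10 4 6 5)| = 6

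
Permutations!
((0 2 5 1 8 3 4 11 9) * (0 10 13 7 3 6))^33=(0 1)(2 8)(3 13 9 4 7 10 11)(5 6)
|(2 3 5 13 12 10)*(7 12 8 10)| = 6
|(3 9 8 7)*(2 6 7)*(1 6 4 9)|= |(1 6 7 3)(2 4 9 8)|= 4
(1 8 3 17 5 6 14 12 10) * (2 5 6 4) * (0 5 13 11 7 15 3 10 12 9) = (0 5 4 2 13 11 7 15 3 17 6 14 9)(1 8 10) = [5, 8, 13, 17, 2, 4, 14, 15, 10, 0, 1, 7, 12, 11, 9, 3, 16, 6]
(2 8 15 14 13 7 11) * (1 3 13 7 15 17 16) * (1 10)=(1 3 13 15 14 7 11 2 8 17 16 10)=[0, 3, 8, 13, 4, 5, 6, 11, 17, 9, 1, 2, 12, 15, 7, 14, 10, 16]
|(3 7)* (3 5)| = |(3 7 5)| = 3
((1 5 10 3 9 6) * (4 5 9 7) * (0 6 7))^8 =((0 6 1 9 7 4 5 10 3))^8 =(0 3 10 5 4 7 9 1 6)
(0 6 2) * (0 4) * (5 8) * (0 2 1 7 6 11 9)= (0 11 9)(1 7 6)(2 4)(5 8)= [11, 7, 4, 3, 2, 8, 1, 6, 5, 0, 10, 9]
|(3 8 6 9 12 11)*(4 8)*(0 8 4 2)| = 8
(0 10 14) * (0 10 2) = (0 2)(10 14) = [2, 1, 0, 3, 4, 5, 6, 7, 8, 9, 14, 11, 12, 13, 10]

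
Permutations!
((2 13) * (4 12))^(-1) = ((2 13)(4 12))^(-1) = (2 13)(4 12)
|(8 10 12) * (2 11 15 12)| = 6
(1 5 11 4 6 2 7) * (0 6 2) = [6, 5, 7, 3, 2, 11, 0, 1, 8, 9, 10, 4] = (0 6)(1 5 11 4 2 7)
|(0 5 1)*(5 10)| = |(0 10 5 1)| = 4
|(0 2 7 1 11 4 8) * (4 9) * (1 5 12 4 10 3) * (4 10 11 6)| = 22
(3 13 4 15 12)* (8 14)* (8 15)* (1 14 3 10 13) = [0, 14, 2, 1, 8, 5, 6, 7, 3, 9, 13, 11, 10, 4, 15, 12] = (1 14 15 12 10 13 4 8 3)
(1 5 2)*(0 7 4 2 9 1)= [7, 5, 0, 3, 2, 9, 6, 4, 8, 1]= (0 7 4 2)(1 5 9)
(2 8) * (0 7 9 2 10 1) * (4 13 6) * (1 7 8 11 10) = (0 8 1)(2 11 10 7 9)(4 13 6) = [8, 0, 11, 3, 13, 5, 4, 9, 1, 2, 7, 10, 12, 6]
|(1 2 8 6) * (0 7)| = 4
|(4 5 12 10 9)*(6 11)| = |(4 5 12 10 9)(6 11)| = 10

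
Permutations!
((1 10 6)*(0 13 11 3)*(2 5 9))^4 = (13)(1 10 6)(2 5 9)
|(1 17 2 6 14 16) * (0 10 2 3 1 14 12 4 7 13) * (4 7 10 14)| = |(0 14 16 4 10 2 6 12 7 13)(1 17 3)| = 30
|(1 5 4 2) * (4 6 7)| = 6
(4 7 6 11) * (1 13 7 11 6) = (1 13 7)(4 11) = [0, 13, 2, 3, 11, 5, 6, 1, 8, 9, 10, 4, 12, 7]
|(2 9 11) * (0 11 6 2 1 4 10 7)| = 6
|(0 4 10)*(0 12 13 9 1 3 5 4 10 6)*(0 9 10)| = |(1 3 5 4 6 9)(10 12 13)| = 6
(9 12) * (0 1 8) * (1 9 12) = (12)(0 9 1 8) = [9, 8, 2, 3, 4, 5, 6, 7, 0, 1, 10, 11, 12]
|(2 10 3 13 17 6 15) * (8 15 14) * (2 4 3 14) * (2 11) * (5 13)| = |(2 10 14 8 15 4 3 5 13 17 6 11)| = 12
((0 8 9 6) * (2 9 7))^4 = ((0 8 7 2 9 6))^4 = (0 9 7)(2 8 6)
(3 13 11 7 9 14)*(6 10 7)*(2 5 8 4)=(2 5 8 4)(3 13 11 6 10 7 9 14)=[0, 1, 5, 13, 2, 8, 10, 9, 4, 14, 7, 6, 12, 11, 3]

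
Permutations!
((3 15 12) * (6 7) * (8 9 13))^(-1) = (3 12 15)(6 7)(8 13 9)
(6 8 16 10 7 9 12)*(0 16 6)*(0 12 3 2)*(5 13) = [16, 1, 0, 2, 4, 13, 8, 9, 6, 3, 7, 11, 12, 5, 14, 15, 10] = (0 16 10 7 9 3 2)(5 13)(6 8)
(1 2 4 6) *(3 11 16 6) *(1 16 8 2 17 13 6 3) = (1 17 13 6 16 3 11 8 2 4) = [0, 17, 4, 11, 1, 5, 16, 7, 2, 9, 10, 8, 12, 6, 14, 15, 3, 13]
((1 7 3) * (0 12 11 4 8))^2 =((0 12 11 4 8)(1 7 3))^2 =(0 11 8 12 4)(1 3 7)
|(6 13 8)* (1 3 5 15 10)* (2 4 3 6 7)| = |(1 6 13 8 7 2 4 3 5 15 10)| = 11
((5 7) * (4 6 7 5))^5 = ((4 6 7))^5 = (4 7 6)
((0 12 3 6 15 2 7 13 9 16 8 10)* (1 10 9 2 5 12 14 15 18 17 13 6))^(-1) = (0 10 1 3 12 5 15 14)(2 13 17 18 6 7)(8 16 9)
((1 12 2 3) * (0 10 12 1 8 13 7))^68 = ((0 10 12 2 3 8 13 7))^68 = (0 3)(2 7)(8 10)(12 13)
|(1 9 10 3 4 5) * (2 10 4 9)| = |(1 2 10 3 9 4 5)| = 7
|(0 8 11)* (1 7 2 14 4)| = 15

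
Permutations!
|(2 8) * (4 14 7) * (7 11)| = |(2 8)(4 14 11 7)| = 4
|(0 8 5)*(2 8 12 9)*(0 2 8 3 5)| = 12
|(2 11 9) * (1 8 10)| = |(1 8 10)(2 11 9)| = 3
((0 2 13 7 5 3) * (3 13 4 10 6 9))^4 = (0 6 2 9 4 3 10)(5 13 7)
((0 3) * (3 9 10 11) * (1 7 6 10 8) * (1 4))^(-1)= ((0 9 8 4 1 7 6 10 11 3))^(-1)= (0 3 11 10 6 7 1 4 8 9)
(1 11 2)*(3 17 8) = [0, 11, 1, 17, 4, 5, 6, 7, 3, 9, 10, 2, 12, 13, 14, 15, 16, 8] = (1 11 2)(3 17 8)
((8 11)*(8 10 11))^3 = ((10 11))^3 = (10 11)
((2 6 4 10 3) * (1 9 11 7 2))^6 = ((1 9 11 7 2 6 4 10 3))^6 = (1 4 7)(2 9 10)(3 6 11)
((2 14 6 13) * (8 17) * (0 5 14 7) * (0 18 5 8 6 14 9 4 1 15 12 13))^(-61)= (0 6 17 8)(1 4 9 5 18 7 2 13 12 15)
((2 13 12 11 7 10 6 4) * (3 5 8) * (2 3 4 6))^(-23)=((2 13 12 11 7 10)(3 5 8 4))^(-23)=(2 13 12 11 7 10)(3 5 8 4)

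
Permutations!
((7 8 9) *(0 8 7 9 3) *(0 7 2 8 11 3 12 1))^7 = (0 1 12 8 2 7 3 11)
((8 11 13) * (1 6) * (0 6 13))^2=(0 1 8)(6 13 11)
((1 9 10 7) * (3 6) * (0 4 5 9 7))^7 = ((0 4 5 9 10)(1 7)(3 6))^7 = (0 5 10 4 9)(1 7)(3 6)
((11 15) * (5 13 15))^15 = (5 11 15 13)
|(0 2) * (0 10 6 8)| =|(0 2 10 6 8)| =5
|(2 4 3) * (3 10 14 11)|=|(2 4 10 14 11 3)|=6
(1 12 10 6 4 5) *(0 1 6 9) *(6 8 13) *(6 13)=(13)(0 1 12 10 9)(4 5 8 6)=[1, 12, 2, 3, 5, 8, 4, 7, 6, 0, 9, 11, 10, 13]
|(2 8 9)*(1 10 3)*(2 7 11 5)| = |(1 10 3)(2 8 9 7 11 5)| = 6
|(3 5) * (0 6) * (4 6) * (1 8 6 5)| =7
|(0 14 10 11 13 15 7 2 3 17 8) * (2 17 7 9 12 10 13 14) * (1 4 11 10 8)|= 14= |(0 2 3 7 17 1 4 11 14 13 15 9 12 8)|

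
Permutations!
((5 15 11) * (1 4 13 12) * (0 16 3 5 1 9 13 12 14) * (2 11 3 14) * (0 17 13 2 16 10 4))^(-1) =((0 10 4 12 9 2 11 1)(3 5 15)(13 16 14 17))^(-1) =(0 1 11 2 9 12 4 10)(3 15 5)(13 17 14 16)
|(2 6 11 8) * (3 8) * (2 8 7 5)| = 6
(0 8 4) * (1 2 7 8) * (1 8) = (0 8 4)(1 2 7) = [8, 2, 7, 3, 0, 5, 6, 1, 4]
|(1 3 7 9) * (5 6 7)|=6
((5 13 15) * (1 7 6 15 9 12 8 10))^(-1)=((1 7 6 15 5 13 9 12 8 10))^(-1)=(1 10 8 12 9 13 5 15 6 7)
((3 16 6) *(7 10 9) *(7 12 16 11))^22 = (3 16 9 7)(6 12 10 11)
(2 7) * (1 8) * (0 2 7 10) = (0 2 10)(1 8) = [2, 8, 10, 3, 4, 5, 6, 7, 1, 9, 0]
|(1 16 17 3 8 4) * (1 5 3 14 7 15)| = 12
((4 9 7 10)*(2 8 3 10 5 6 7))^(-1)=((2 8 3 10 4 9)(5 6 7))^(-1)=(2 9 4 10 3 8)(5 7 6)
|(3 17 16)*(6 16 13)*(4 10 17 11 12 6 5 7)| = 30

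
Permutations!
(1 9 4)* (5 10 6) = [0, 9, 2, 3, 1, 10, 5, 7, 8, 4, 6] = (1 9 4)(5 10 6)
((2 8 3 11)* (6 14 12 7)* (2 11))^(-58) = (2 3 8)(6 12)(7 14)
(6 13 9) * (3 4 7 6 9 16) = [0, 1, 2, 4, 7, 5, 13, 6, 8, 9, 10, 11, 12, 16, 14, 15, 3] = (3 4 7 6 13 16)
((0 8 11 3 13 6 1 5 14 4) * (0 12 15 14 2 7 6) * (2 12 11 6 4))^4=(0 5 2 3 6 15 4)(1 14 11 8 12 7 13)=((0 8 6 1 5 12 15 14 2 7 4 11 3 13))^4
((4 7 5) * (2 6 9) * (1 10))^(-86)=(10)(2 6 9)(4 7 5)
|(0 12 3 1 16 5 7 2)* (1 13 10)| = 10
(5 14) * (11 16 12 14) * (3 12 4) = (3 12 14 5 11 16 4) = [0, 1, 2, 12, 3, 11, 6, 7, 8, 9, 10, 16, 14, 13, 5, 15, 4]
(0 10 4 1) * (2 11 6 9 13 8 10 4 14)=[4, 0, 11, 3, 1, 5, 9, 7, 10, 13, 14, 6, 12, 8, 2]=(0 4 1)(2 11 6 9 13 8 10 14)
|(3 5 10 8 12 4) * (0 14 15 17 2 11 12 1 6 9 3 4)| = 7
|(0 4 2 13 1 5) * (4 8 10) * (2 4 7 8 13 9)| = |(0 13 1 5)(2 9)(7 8 10)| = 12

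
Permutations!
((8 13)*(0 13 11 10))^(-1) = (0 10 11 8 13)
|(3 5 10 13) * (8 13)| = |(3 5 10 8 13)| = 5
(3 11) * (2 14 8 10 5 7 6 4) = (2 14 8 10 5 7 6 4)(3 11) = [0, 1, 14, 11, 2, 7, 4, 6, 10, 9, 5, 3, 12, 13, 8]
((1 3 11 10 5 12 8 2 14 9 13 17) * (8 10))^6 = (1 9 8)(2 3 13)(11 17 14)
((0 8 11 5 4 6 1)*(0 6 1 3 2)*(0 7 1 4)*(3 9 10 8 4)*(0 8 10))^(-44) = (0 7)(1 4)(2 9)(3 6)(5 8 11)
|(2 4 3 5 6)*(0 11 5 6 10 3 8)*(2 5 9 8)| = |(0 11 9 8)(2 4)(3 6 5 10)| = 4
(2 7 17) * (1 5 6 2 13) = [0, 5, 7, 3, 4, 6, 2, 17, 8, 9, 10, 11, 12, 1, 14, 15, 16, 13] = (1 5 6 2 7 17 13)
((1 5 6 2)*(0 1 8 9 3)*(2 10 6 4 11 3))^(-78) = (11)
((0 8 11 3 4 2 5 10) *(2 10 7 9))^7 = ((0 8 11 3 4 10)(2 5 7 9))^7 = (0 8 11 3 4 10)(2 9 7 5)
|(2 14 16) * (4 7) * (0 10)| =6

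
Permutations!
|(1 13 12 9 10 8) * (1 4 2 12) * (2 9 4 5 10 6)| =30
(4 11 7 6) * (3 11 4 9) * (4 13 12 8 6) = (3 11 7 4 13 12 8 6 9) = [0, 1, 2, 11, 13, 5, 9, 4, 6, 3, 10, 7, 8, 12]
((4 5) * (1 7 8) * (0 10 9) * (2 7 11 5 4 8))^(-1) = (0 9 10)(1 8 5 11)(2 7)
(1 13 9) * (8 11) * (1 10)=(1 13 9 10)(8 11)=[0, 13, 2, 3, 4, 5, 6, 7, 11, 10, 1, 8, 12, 9]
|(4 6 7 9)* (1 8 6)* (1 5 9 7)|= 3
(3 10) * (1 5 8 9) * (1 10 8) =(1 5)(3 8 9 10) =[0, 5, 2, 8, 4, 1, 6, 7, 9, 10, 3]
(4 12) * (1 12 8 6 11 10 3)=(1 12 4 8 6 11 10 3)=[0, 12, 2, 1, 8, 5, 11, 7, 6, 9, 3, 10, 4]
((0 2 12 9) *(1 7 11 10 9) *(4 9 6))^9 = (0 9 4 6 10 11 7 1 12 2)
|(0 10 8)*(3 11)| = |(0 10 8)(3 11)| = 6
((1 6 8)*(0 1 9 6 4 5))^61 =((0 1 4 5)(6 8 9))^61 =(0 1 4 5)(6 8 9)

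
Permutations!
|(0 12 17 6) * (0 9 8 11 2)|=|(0 12 17 6 9 8 11 2)|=8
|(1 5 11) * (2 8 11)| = |(1 5 2 8 11)| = 5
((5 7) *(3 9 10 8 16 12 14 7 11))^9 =(3 11 5 7 14 12 16 8 10 9) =((3 9 10 8 16 12 14 7 5 11))^9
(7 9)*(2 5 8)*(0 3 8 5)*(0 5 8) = (0 3)(2 5 8)(7 9) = [3, 1, 5, 0, 4, 8, 6, 9, 2, 7]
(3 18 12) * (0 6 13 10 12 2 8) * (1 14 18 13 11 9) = [6, 14, 8, 13, 4, 5, 11, 7, 0, 1, 12, 9, 3, 10, 18, 15, 16, 17, 2] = (0 6 11 9 1 14 18 2 8)(3 13 10 12)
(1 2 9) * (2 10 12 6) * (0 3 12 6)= (0 3 12)(1 10 6 2 9)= [3, 10, 9, 12, 4, 5, 2, 7, 8, 1, 6, 11, 0]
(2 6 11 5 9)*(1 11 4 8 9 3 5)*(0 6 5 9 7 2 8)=(0 6 4)(1 11)(2 5 3 9 8 7)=[6, 11, 5, 9, 0, 3, 4, 2, 7, 8, 10, 1]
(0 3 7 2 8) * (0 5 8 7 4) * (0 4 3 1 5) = [1, 5, 7, 3, 4, 8, 6, 2, 0] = (0 1 5 8)(2 7)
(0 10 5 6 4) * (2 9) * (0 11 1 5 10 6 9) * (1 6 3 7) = (0 3 7 1 5 9 2)(4 11 6) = [3, 5, 0, 7, 11, 9, 4, 1, 8, 2, 10, 6]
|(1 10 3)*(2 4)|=|(1 10 3)(2 4)|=6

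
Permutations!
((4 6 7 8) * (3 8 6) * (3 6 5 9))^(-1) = (3 9 5 7 6 4 8)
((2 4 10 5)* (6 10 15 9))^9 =((2 4 15 9 6 10 5))^9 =(2 15 6 5 4 9 10)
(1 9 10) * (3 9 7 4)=(1 7 4 3 9 10)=[0, 7, 2, 9, 3, 5, 6, 4, 8, 10, 1]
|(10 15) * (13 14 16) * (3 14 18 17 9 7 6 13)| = |(3 14 16)(6 13 18 17 9 7)(10 15)| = 6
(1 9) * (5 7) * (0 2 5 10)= (0 2 5 7 10)(1 9)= [2, 9, 5, 3, 4, 7, 6, 10, 8, 1, 0]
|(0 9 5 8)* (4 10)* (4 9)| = |(0 4 10 9 5 8)| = 6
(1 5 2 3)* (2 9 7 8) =(1 5 9 7 8 2 3) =[0, 5, 3, 1, 4, 9, 6, 8, 2, 7]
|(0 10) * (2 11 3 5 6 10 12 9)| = 9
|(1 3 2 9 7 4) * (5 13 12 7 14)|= 10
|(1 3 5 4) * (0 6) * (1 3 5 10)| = |(0 6)(1 5 4 3 10)| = 10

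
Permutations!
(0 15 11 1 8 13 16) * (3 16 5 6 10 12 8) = [15, 3, 2, 16, 4, 6, 10, 7, 13, 9, 12, 1, 8, 5, 14, 11, 0] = (0 15 11 1 3 16)(5 6 10 12 8 13)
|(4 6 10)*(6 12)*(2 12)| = 5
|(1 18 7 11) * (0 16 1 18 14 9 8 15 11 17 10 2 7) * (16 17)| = |(0 17 10 2 7 16 1 14 9 8 15 11 18)| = 13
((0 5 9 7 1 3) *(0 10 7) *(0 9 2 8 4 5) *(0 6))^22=(1 10)(2 4)(3 7)(5 8)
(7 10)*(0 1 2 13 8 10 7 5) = [1, 2, 13, 3, 4, 0, 6, 7, 10, 9, 5, 11, 12, 8] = (0 1 2 13 8 10 5)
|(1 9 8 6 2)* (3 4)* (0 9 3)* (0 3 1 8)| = |(0 9)(2 8 6)(3 4)| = 6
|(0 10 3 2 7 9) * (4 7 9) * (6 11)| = 10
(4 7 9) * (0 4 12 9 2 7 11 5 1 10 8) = [4, 10, 7, 3, 11, 1, 6, 2, 0, 12, 8, 5, 9] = (0 4 11 5 1 10 8)(2 7)(9 12)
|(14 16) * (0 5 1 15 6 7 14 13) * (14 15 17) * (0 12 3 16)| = 60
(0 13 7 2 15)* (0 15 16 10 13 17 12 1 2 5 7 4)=(0 17 12 1 2 16 10 13 4)(5 7)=[17, 2, 16, 3, 0, 7, 6, 5, 8, 9, 13, 11, 1, 4, 14, 15, 10, 12]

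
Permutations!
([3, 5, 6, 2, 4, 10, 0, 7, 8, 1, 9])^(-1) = [6, 9, 3, 0, 4, 1, 2, 7, 8, 10, 5]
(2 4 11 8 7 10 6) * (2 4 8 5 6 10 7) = (2 8)(4 11 5 6) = [0, 1, 8, 3, 11, 6, 4, 7, 2, 9, 10, 5]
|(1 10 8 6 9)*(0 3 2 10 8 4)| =20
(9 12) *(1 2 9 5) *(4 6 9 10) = (1 2 10 4 6 9 12 5) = [0, 2, 10, 3, 6, 1, 9, 7, 8, 12, 4, 11, 5]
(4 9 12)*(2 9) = (2 9 12 4) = [0, 1, 9, 3, 2, 5, 6, 7, 8, 12, 10, 11, 4]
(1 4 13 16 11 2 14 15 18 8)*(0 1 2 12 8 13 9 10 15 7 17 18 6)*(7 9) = [1, 4, 14, 3, 7, 5, 0, 17, 2, 10, 15, 12, 8, 16, 9, 6, 11, 18, 13] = (0 1 4 7 17 18 13 16 11 12 8 2 14 9 10 15 6)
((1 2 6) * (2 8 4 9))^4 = ((1 8 4 9 2 6))^4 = (1 2 4)(6 9 8)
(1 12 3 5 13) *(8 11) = (1 12 3 5 13)(8 11) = [0, 12, 2, 5, 4, 13, 6, 7, 11, 9, 10, 8, 3, 1]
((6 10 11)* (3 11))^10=((3 11 6 10))^10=(3 6)(10 11)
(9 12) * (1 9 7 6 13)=[0, 9, 2, 3, 4, 5, 13, 6, 8, 12, 10, 11, 7, 1]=(1 9 12 7 6 13)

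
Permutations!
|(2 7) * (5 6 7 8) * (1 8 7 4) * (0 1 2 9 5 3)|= |(0 1 8 3)(2 7 9 5 6 4)|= 12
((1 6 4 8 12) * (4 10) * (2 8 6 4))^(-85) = (1 12 8 2 10 6 4)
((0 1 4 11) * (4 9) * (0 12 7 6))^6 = (0 7 11 9)(1 6 12 4)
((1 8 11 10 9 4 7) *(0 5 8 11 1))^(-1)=(0 7 4 9 10 11 1 8 5)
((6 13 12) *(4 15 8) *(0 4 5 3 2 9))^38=(0 2 5 15)(3 8 4 9)(6 12 13)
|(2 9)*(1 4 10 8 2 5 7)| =8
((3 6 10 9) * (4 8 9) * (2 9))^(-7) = ((2 9 3 6 10 4 8))^(-7) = (10)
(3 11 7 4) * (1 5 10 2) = (1 5 10 2)(3 11 7 4) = [0, 5, 1, 11, 3, 10, 6, 4, 8, 9, 2, 7]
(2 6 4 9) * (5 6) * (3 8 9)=[0, 1, 5, 8, 3, 6, 4, 7, 9, 2]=(2 5 6 4 3 8 9)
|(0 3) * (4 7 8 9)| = 4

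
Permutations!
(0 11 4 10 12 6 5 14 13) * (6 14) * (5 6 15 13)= (0 11 4 10 12 14 5 15 13)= [11, 1, 2, 3, 10, 15, 6, 7, 8, 9, 12, 4, 14, 0, 5, 13]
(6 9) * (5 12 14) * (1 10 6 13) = (1 10 6 9 13)(5 12 14) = [0, 10, 2, 3, 4, 12, 9, 7, 8, 13, 6, 11, 14, 1, 5]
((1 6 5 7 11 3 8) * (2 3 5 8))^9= ((1 6 8)(2 3)(5 7 11))^9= (11)(2 3)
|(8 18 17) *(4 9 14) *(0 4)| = |(0 4 9 14)(8 18 17)| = 12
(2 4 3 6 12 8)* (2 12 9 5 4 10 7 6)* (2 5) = (2 10 7 6 9)(3 5 4)(8 12) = [0, 1, 10, 5, 3, 4, 9, 6, 12, 2, 7, 11, 8]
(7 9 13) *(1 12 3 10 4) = (1 12 3 10 4)(7 9 13) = [0, 12, 2, 10, 1, 5, 6, 9, 8, 13, 4, 11, 3, 7]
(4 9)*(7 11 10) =(4 9)(7 11 10) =[0, 1, 2, 3, 9, 5, 6, 11, 8, 4, 7, 10]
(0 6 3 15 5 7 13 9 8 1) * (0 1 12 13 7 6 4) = (0 4)(3 15 5 6)(8 12 13 9) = [4, 1, 2, 15, 0, 6, 3, 7, 12, 8, 10, 11, 13, 9, 14, 5]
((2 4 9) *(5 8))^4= ((2 4 9)(5 8))^4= (2 4 9)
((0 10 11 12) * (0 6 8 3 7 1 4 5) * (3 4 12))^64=((0 10 11 3 7 1 12 6 8 4 5))^64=(0 4 6 1 3 10 5 8 12 7 11)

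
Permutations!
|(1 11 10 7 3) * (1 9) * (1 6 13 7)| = 15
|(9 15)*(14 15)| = |(9 14 15)| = 3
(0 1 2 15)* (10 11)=(0 1 2 15)(10 11)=[1, 2, 15, 3, 4, 5, 6, 7, 8, 9, 11, 10, 12, 13, 14, 0]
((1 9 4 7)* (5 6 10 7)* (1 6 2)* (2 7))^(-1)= (1 2 10 6 7 5 4 9)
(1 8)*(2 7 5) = [0, 8, 7, 3, 4, 2, 6, 5, 1] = (1 8)(2 7 5)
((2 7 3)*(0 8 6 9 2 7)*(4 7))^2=((0 8 6 9 2)(3 4 7))^2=(0 6 2 8 9)(3 7 4)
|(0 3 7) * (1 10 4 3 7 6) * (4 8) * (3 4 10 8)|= |(0 7)(1 8 10 3 6)|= 10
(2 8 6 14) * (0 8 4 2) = [8, 1, 4, 3, 2, 5, 14, 7, 6, 9, 10, 11, 12, 13, 0] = (0 8 6 14)(2 4)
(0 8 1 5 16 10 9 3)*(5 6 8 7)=[7, 6, 2, 0, 4, 16, 8, 5, 1, 3, 9, 11, 12, 13, 14, 15, 10]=(0 7 5 16 10 9 3)(1 6 8)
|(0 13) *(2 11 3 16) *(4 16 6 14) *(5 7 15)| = 42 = |(0 13)(2 11 3 6 14 4 16)(5 7 15)|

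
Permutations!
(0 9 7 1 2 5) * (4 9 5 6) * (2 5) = (0 2 6 4 9 7 1 5) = [2, 5, 6, 3, 9, 0, 4, 1, 8, 7]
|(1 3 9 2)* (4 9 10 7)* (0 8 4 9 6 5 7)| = 11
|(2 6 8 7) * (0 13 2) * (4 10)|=|(0 13 2 6 8 7)(4 10)|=6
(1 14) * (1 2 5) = (1 14 2 5) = [0, 14, 5, 3, 4, 1, 6, 7, 8, 9, 10, 11, 12, 13, 2]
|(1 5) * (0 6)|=2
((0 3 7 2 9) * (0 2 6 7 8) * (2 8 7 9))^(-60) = ((0 3 7 6 9 8))^(-60) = (9)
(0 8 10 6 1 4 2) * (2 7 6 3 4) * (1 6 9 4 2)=(0 8 10 3 2)(4 7 9)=[8, 1, 0, 2, 7, 5, 6, 9, 10, 4, 3]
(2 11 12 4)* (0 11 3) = (0 11 12 4 2 3) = [11, 1, 3, 0, 2, 5, 6, 7, 8, 9, 10, 12, 4]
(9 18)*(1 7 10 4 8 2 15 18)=(1 7 10 4 8 2 15 18 9)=[0, 7, 15, 3, 8, 5, 6, 10, 2, 1, 4, 11, 12, 13, 14, 18, 16, 17, 9]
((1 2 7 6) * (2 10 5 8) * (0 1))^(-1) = (0 6 7 2 8 5 10 1) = ((0 1 10 5 8 2 7 6))^(-1)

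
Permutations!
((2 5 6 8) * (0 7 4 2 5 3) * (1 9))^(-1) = ((0 7 4 2 3)(1 9)(5 6 8))^(-1) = (0 3 2 4 7)(1 9)(5 8 6)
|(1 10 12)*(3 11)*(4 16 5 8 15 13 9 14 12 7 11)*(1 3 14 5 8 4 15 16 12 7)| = 42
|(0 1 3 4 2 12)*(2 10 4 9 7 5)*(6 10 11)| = |(0 1 3 9 7 5 2 12)(4 11 6 10)| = 8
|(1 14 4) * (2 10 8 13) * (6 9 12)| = |(1 14 4)(2 10 8 13)(6 9 12)| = 12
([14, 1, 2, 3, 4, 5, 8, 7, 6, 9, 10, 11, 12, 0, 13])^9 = [0, 1, 2, 3, 4, 5, 8, 7, 6, 9, 10, 11, 12, 13, 14]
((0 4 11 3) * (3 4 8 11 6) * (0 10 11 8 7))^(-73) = ((0 7)(3 10 11 4 6))^(-73) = (0 7)(3 11 6 10 4)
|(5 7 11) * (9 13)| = 6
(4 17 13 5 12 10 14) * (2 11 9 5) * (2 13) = [0, 1, 11, 3, 17, 12, 6, 7, 8, 5, 14, 9, 10, 13, 4, 15, 16, 2] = (2 11 9 5 12 10 14 4 17)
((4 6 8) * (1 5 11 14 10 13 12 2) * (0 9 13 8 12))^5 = (0 13 9)(1 8)(2 10)(4 5)(6 11)(12 14)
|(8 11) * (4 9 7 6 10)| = 10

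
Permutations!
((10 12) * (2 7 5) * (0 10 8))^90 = (0 12)(8 10)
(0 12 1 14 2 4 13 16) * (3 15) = [12, 14, 4, 15, 13, 5, 6, 7, 8, 9, 10, 11, 1, 16, 2, 3, 0] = (0 12 1 14 2 4 13 16)(3 15)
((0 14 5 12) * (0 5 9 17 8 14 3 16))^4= (17)(0 3 16)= ((0 3 16)(5 12)(8 14 9 17))^4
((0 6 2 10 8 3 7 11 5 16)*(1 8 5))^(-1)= ((0 6 2 10 5 16)(1 8 3 7 11))^(-1)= (0 16 5 10 2 6)(1 11 7 3 8)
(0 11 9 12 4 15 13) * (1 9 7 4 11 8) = [8, 9, 2, 3, 15, 5, 6, 4, 1, 12, 10, 7, 11, 0, 14, 13] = (0 8 1 9 12 11 7 4 15 13)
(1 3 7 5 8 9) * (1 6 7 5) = (1 3 5 8 9 6 7) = [0, 3, 2, 5, 4, 8, 7, 1, 9, 6]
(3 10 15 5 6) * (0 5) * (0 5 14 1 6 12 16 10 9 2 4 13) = (0 14 1 6 3 9 2 4 13)(5 12 16 10 15) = [14, 6, 4, 9, 13, 12, 3, 7, 8, 2, 15, 11, 16, 0, 1, 5, 10]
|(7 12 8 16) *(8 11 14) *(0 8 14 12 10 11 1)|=|(0 8 16 7 10 11 12 1)|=8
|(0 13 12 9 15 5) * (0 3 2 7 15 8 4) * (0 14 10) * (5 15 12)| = |(15)(0 13 5 3 2 7 12 9 8 4 14 10)| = 12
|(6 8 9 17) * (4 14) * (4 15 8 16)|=8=|(4 14 15 8 9 17 6 16)|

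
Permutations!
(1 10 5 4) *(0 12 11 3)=(0 12 11 3)(1 10 5 4)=[12, 10, 2, 0, 1, 4, 6, 7, 8, 9, 5, 3, 11]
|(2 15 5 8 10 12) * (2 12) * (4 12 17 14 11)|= |(2 15 5 8 10)(4 12 17 14 11)|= 5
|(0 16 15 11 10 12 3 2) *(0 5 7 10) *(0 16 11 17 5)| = |(0 11 16 15 17 5 7 10 12 3 2)| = 11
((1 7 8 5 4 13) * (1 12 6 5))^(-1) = ((1 7 8)(4 13 12 6 5))^(-1) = (1 8 7)(4 5 6 12 13)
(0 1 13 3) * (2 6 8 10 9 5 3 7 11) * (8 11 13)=[1, 8, 6, 0, 4, 3, 11, 13, 10, 5, 9, 2, 12, 7]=(0 1 8 10 9 5 3)(2 6 11)(7 13)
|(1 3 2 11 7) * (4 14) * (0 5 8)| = 30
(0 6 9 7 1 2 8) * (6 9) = (0 9 7 1 2 8) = [9, 2, 8, 3, 4, 5, 6, 1, 0, 7]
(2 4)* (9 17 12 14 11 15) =(2 4)(9 17 12 14 11 15) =[0, 1, 4, 3, 2, 5, 6, 7, 8, 17, 10, 15, 14, 13, 11, 9, 16, 12]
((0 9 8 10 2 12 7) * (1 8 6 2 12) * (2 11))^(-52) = (0 12 8 2 6)(1 11 9 7 10)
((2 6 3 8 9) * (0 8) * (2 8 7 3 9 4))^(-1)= (0 3 7)(2 4 8 9 6)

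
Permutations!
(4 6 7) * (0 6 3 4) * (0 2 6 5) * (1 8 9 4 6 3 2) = [5, 8, 3, 6, 2, 0, 7, 1, 9, 4] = (0 5)(1 8 9 4 2 3 6 7)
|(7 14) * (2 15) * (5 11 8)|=6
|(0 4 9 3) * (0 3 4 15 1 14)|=4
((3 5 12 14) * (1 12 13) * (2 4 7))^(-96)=(14)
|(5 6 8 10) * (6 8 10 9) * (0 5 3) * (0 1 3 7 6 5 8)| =12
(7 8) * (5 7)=[0, 1, 2, 3, 4, 7, 6, 8, 5]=(5 7 8)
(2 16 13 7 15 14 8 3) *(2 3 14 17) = (2 16 13 7 15 17)(8 14) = [0, 1, 16, 3, 4, 5, 6, 15, 14, 9, 10, 11, 12, 7, 8, 17, 13, 2]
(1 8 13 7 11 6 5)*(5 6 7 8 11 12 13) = (1 11 7 12 13 8 5) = [0, 11, 2, 3, 4, 1, 6, 12, 5, 9, 10, 7, 13, 8]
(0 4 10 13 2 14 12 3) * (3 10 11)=(0 4 11 3)(2 14 12 10 13)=[4, 1, 14, 0, 11, 5, 6, 7, 8, 9, 13, 3, 10, 2, 12]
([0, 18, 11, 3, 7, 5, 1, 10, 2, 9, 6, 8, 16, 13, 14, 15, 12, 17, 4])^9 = [0, 7, 2, 3, 6, 5, 4, 1, 8, 9, 18, 11, 16, 13, 14, 15, 12, 17, 10]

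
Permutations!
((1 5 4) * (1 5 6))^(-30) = (6)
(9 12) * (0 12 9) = (0 12) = [12, 1, 2, 3, 4, 5, 6, 7, 8, 9, 10, 11, 0]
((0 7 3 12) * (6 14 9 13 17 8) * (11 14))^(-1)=(0 12 3 7)(6 8 17 13 9 14 11)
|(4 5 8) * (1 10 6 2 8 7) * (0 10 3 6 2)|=10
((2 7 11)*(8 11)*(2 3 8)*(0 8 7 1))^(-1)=(0 1 2 7 3 11 8)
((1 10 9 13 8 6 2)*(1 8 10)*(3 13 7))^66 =(3 13 10 9 7)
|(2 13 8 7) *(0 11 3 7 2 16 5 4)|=|(0 11 3 7 16 5 4)(2 13 8)|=21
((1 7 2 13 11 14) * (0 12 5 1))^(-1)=((0 12 5 1 7 2 13 11 14))^(-1)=(0 14 11 13 2 7 1 5 12)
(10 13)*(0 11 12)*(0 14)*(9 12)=(0 11 9 12 14)(10 13)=[11, 1, 2, 3, 4, 5, 6, 7, 8, 12, 13, 9, 14, 10, 0]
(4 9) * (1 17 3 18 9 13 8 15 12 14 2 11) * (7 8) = (1 17 3 18 9 4 13 7 8 15 12 14 2 11) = [0, 17, 11, 18, 13, 5, 6, 8, 15, 4, 10, 1, 14, 7, 2, 12, 16, 3, 9]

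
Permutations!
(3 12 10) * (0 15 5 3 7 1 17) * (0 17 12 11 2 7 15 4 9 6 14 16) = (17)(0 4 9 6 14 16)(1 12 10 15 5 3 11 2 7) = [4, 12, 7, 11, 9, 3, 14, 1, 8, 6, 15, 2, 10, 13, 16, 5, 0, 17]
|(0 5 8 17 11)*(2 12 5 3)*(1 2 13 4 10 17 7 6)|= |(0 3 13 4 10 17 11)(1 2 12 5 8 7 6)|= 7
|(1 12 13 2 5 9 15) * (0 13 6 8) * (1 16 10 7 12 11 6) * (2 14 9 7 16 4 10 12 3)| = 52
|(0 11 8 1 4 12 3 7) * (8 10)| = 9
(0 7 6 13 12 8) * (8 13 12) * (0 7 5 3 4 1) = (0 5 3 4 1)(6 12 13 8 7) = [5, 0, 2, 4, 1, 3, 12, 6, 7, 9, 10, 11, 13, 8]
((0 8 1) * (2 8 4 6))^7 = ((0 4 6 2 8 1))^7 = (0 4 6 2 8 1)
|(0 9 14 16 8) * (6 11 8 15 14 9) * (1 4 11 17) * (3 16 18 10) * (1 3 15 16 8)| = 60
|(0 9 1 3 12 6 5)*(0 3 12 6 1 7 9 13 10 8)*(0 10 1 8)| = 6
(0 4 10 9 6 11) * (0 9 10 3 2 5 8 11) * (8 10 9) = [4, 1, 5, 2, 3, 10, 0, 7, 11, 6, 9, 8] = (0 4 3 2 5 10 9 6)(8 11)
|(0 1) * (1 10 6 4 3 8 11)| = 8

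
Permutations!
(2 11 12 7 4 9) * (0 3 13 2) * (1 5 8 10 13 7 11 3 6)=[6, 5, 3, 7, 9, 8, 1, 4, 10, 0, 13, 12, 11, 2]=(0 6 1 5 8 10 13 2 3 7 4 9)(11 12)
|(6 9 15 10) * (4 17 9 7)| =|(4 17 9 15 10 6 7)| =7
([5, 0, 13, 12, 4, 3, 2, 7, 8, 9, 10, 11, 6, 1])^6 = (0 13 6 3)(1 2 12 5)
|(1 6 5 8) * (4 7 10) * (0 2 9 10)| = 12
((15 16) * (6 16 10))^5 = ((6 16 15 10))^5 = (6 16 15 10)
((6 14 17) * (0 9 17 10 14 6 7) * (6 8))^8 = ((0 9 17 7)(6 8)(10 14))^8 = (17)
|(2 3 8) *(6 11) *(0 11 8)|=|(0 11 6 8 2 3)|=6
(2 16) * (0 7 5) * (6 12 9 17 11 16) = (0 7 5)(2 6 12 9 17 11 16) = [7, 1, 6, 3, 4, 0, 12, 5, 8, 17, 10, 16, 9, 13, 14, 15, 2, 11]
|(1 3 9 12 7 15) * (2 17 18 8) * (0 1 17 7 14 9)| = |(0 1 3)(2 7 15 17 18 8)(9 12 14)| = 6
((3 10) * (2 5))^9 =(2 5)(3 10)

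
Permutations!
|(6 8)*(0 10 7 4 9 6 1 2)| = |(0 10 7 4 9 6 8 1 2)| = 9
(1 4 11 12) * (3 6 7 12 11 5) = (1 4 5 3 6 7 12) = [0, 4, 2, 6, 5, 3, 7, 12, 8, 9, 10, 11, 1]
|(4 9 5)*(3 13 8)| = 3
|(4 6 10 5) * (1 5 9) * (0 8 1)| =8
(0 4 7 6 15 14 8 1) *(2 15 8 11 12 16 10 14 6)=(0 4 7 2 15 6 8 1)(10 14 11 12 16)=[4, 0, 15, 3, 7, 5, 8, 2, 1, 9, 14, 12, 16, 13, 11, 6, 10]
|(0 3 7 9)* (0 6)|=5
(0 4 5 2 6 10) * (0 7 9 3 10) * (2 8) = (0 4 5 8 2 6)(3 10 7 9) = [4, 1, 6, 10, 5, 8, 0, 9, 2, 3, 7]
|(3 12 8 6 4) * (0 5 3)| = 7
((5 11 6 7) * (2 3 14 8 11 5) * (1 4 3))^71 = ((1 4 3 14 8 11 6 7 2))^71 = (1 2 7 6 11 8 14 3 4)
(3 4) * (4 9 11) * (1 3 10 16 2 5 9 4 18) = (1 3 4 10 16 2 5 9 11 18) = [0, 3, 5, 4, 10, 9, 6, 7, 8, 11, 16, 18, 12, 13, 14, 15, 2, 17, 1]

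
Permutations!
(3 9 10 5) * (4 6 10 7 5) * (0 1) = (0 1)(3 9 7 5)(4 6 10) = [1, 0, 2, 9, 6, 3, 10, 5, 8, 7, 4]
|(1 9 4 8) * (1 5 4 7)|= 3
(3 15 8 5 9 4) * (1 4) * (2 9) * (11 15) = (1 4 3 11 15 8 5 2 9) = [0, 4, 9, 11, 3, 2, 6, 7, 5, 1, 10, 15, 12, 13, 14, 8]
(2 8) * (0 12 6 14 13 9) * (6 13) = (0 12 13 9)(2 8)(6 14) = [12, 1, 8, 3, 4, 5, 14, 7, 2, 0, 10, 11, 13, 9, 6]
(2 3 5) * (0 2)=(0 2 3 5)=[2, 1, 3, 5, 4, 0]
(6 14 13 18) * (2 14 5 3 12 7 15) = (2 14 13 18 6 5 3 12 7 15) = [0, 1, 14, 12, 4, 3, 5, 15, 8, 9, 10, 11, 7, 18, 13, 2, 16, 17, 6]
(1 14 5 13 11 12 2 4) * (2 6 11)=(1 14 5 13 2 4)(6 11 12)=[0, 14, 4, 3, 1, 13, 11, 7, 8, 9, 10, 12, 6, 2, 5]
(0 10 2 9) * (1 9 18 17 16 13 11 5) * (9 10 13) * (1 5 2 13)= (0 1 10 13 11 2 18 17 16 9)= [1, 10, 18, 3, 4, 5, 6, 7, 8, 0, 13, 2, 12, 11, 14, 15, 9, 16, 17]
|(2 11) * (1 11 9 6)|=5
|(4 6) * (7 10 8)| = 6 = |(4 6)(7 10 8)|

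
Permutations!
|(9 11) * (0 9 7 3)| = |(0 9 11 7 3)| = 5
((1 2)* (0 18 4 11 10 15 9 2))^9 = ((0 18 4 11 10 15 9 2 1))^9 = (18)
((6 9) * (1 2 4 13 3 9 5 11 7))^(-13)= (1 5 3 2 11 9 4 7 6 13)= ((1 2 4 13 3 9 6 5 11 7))^(-13)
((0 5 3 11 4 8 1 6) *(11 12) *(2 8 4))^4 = (0 11 6 12 1 3 8 5 2)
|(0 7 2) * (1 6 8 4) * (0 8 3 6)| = 6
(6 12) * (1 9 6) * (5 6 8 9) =(1 5 6 12)(8 9) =[0, 5, 2, 3, 4, 6, 12, 7, 9, 8, 10, 11, 1]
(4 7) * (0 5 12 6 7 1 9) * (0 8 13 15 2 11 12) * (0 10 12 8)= [5, 9, 11, 3, 1, 10, 7, 4, 13, 0, 12, 8, 6, 15, 14, 2]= (0 5 10 12 6 7 4 1 9)(2 11 8 13 15)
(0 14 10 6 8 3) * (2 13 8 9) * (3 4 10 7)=(0 14 7 3)(2 13 8 4 10 6 9)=[14, 1, 13, 0, 10, 5, 9, 3, 4, 2, 6, 11, 12, 8, 7]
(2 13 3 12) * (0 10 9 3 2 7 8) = [10, 1, 13, 12, 4, 5, 6, 8, 0, 3, 9, 11, 7, 2] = (0 10 9 3 12 7 8)(2 13)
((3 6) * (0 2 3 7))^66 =(0 2 3 6 7)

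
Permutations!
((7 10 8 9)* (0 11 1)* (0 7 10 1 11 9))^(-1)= (11)(0 8 10 9)(1 7)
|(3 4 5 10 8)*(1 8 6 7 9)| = |(1 8 3 4 5 10 6 7 9)| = 9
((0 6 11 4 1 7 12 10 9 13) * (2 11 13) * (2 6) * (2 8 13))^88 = (0 8 13)(1 11 6 10 7 4 2 9 12)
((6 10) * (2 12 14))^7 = ((2 12 14)(6 10))^7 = (2 12 14)(6 10)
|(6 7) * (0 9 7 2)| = 5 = |(0 9 7 6 2)|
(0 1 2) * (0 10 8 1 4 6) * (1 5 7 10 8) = (0 4 6)(1 2 8 5 7 10) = [4, 2, 8, 3, 6, 7, 0, 10, 5, 9, 1]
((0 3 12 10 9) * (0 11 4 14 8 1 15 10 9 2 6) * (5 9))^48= ((0 3 12 5 9 11 4 14 8 1 15 10 2 6))^48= (0 4 2 9 15 12 8)(1 3 14 6 11 10 5)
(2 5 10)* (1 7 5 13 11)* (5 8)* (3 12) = (1 7 8 5 10 2 13 11)(3 12) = [0, 7, 13, 12, 4, 10, 6, 8, 5, 9, 2, 1, 3, 11]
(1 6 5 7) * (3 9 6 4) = (1 4 3 9 6 5 7) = [0, 4, 2, 9, 3, 7, 5, 1, 8, 6]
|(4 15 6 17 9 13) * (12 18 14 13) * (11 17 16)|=|(4 15 6 16 11 17 9 12 18 14 13)|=11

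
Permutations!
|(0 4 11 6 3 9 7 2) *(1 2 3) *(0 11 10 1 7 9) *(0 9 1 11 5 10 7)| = 11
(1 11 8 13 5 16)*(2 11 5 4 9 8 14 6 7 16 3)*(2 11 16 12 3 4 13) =(1 5 4 9 8 2 16)(3 11 14 6 7 12) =[0, 5, 16, 11, 9, 4, 7, 12, 2, 8, 10, 14, 3, 13, 6, 15, 1]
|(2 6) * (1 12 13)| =|(1 12 13)(2 6)| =6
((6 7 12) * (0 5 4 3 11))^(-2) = ((0 5 4 3 11)(6 7 12))^(-2) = (0 3 5 11 4)(6 7 12)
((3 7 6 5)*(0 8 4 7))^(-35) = ((0 8 4 7 6 5 3))^(-35) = (8)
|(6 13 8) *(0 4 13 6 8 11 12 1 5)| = |(0 4 13 11 12 1 5)| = 7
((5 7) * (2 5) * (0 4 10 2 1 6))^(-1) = ((0 4 10 2 5 7 1 6))^(-1) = (0 6 1 7 5 2 10 4)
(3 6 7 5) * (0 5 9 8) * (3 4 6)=(0 5 4 6 7 9 8)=[5, 1, 2, 3, 6, 4, 7, 9, 0, 8]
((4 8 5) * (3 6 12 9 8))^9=((3 6 12 9 8 5 4))^9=(3 12 8 4 6 9 5)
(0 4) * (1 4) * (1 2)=(0 2 1 4)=[2, 4, 1, 3, 0]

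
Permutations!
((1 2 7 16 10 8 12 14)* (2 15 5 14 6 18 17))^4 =((1 15 5 14)(2 7 16 10 8 12 6 18 17))^4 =(2 8 17 10 18 16 6 7 12)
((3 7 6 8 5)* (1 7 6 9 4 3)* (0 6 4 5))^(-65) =(0 6 8)(1 5 9 7)(3 4)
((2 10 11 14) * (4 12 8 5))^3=(2 14 11 10)(4 5 8 12)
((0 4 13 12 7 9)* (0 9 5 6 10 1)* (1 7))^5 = (13)(5 6 10 7)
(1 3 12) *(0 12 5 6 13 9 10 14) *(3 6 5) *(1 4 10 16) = [12, 6, 2, 3, 10, 5, 13, 7, 8, 16, 14, 11, 4, 9, 0, 15, 1] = (0 12 4 10 14)(1 6 13 9 16)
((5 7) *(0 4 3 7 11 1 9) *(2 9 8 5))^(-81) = (0 7)(1 11 5 8)(2 4)(3 9)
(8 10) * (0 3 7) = (0 3 7)(8 10) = [3, 1, 2, 7, 4, 5, 6, 0, 10, 9, 8]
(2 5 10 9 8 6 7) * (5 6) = [0, 1, 6, 3, 4, 10, 7, 2, 5, 8, 9] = (2 6 7)(5 10 9 8)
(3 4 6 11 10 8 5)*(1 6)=(1 6 11 10 8 5 3 4)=[0, 6, 2, 4, 1, 3, 11, 7, 5, 9, 8, 10]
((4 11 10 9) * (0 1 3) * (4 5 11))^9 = (5 11 10 9)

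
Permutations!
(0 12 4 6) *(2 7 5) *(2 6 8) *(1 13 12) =[1, 13, 7, 3, 8, 6, 0, 5, 2, 9, 10, 11, 4, 12] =(0 1 13 12 4 8 2 7 5 6)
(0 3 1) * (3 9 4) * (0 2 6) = [9, 2, 6, 1, 3, 5, 0, 7, 8, 4] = (0 9 4 3 1 2 6)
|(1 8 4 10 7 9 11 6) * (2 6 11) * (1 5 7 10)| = 15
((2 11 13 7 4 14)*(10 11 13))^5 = (14)(10 11)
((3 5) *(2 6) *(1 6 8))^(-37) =((1 6 2 8)(3 5))^(-37) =(1 8 2 6)(3 5)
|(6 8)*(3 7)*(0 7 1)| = 4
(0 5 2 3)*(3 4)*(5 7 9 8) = [7, 1, 4, 0, 3, 2, 6, 9, 5, 8] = (0 7 9 8 5 2 4 3)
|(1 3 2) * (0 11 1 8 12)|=|(0 11 1 3 2 8 12)|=7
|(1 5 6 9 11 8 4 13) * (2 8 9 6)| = 6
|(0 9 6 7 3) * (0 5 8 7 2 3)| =|(0 9 6 2 3 5 8 7)| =8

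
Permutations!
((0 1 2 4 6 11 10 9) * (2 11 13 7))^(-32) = ((0 1 11 10 9)(2 4 6 13 7))^(-32) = (0 10 1 9 11)(2 13 4 7 6)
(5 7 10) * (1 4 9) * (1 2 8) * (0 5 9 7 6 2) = (0 5 6 2 8 1 4 7 10 9) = [5, 4, 8, 3, 7, 6, 2, 10, 1, 0, 9]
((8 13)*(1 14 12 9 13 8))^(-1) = (1 13 9 12 14)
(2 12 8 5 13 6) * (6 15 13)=(2 12 8 5 6)(13 15)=[0, 1, 12, 3, 4, 6, 2, 7, 5, 9, 10, 11, 8, 15, 14, 13]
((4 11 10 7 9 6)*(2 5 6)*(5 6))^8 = ((2 6 4 11 10 7 9))^8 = (2 6 4 11 10 7 9)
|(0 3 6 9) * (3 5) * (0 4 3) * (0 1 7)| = |(0 5 1 7)(3 6 9 4)| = 4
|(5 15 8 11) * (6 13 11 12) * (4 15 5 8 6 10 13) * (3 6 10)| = 9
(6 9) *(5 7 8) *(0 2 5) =[2, 1, 5, 3, 4, 7, 9, 8, 0, 6] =(0 2 5 7 8)(6 9)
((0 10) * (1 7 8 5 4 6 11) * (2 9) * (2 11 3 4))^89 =(0 10)(1 9 5 7 11 2 8)(3 6 4)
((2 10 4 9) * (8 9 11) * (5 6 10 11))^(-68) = (11)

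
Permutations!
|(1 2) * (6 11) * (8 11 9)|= |(1 2)(6 9 8 11)|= 4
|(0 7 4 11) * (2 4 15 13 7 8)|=15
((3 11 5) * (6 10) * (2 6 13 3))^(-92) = (2 5 11 3 13 10 6)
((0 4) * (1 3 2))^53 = ((0 4)(1 3 2))^53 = (0 4)(1 2 3)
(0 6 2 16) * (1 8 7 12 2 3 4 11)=(0 6 3 4 11 1 8 7 12 2 16)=[6, 8, 16, 4, 11, 5, 3, 12, 7, 9, 10, 1, 2, 13, 14, 15, 0]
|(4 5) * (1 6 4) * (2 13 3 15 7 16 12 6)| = |(1 2 13 3 15 7 16 12 6 4 5)| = 11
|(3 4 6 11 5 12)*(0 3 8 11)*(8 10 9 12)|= 12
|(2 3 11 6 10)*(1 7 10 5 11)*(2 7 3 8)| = |(1 3)(2 8)(5 11 6)(7 10)| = 6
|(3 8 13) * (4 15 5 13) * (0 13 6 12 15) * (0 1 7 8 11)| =4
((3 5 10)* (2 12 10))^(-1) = ((2 12 10 3 5))^(-1) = (2 5 3 10 12)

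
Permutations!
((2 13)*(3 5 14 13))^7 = (2 5 13 3 14)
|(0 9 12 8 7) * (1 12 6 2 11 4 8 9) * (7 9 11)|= 10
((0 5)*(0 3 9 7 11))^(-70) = (0 3 7)(5 9 11)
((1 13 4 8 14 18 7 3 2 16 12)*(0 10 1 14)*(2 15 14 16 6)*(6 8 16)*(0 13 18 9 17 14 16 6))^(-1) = (0 12 16 15 3 7 18 1 10)(2 6 4 13 8)(9 14 17)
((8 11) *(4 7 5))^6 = ((4 7 5)(8 11))^6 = (11)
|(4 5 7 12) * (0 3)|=|(0 3)(4 5 7 12)|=4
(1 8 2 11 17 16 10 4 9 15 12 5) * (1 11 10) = (1 8 2 10 4 9 15 12 5 11 17 16) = [0, 8, 10, 3, 9, 11, 6, 7, 2, 15, 4, 17, 5, 13, 14, 12, 1, 16]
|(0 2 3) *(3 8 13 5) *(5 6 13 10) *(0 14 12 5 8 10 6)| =12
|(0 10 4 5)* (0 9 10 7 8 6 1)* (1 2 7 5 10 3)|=20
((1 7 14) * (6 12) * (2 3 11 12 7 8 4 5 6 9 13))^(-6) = (1 8 4 5 6 7 14)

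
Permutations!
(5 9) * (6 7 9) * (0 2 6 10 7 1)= (0 2 6 1)(5 10 7 9)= [2, 0, 6, 3, 4, 10, 1, 9, 8, 5, 7]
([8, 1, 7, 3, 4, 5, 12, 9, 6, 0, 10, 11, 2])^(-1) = (0 9 7 2 12 6 8)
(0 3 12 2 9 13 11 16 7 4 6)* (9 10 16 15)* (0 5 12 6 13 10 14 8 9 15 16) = (0 3 6 5 12 2 14 8 9 10)(4 13 11 16 7) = [3, 1, 14, 6, 13, 12, 5, 4, 9, 10, 0, 16, 2, 11, 8, 15, 7]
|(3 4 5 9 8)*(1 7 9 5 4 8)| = 6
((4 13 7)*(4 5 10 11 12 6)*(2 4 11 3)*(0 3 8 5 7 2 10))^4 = ((0 3 10 8 5)(2 4 13)(6 11 12))^4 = (0 5 8 10 3)(2 4 13)(6 11 12)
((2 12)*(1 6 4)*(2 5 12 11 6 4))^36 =(12)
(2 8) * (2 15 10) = (2 8 15 10) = [0, 1, 8, 3, 4, 5, 6, 7, 15, 9, 2, 11, 12, 13, 14, 10]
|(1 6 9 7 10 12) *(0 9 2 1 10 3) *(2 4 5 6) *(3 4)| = |(0 9 7 4 5 6 3)(1 2)(10 12)| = 14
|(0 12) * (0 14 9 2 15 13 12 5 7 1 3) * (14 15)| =|(0 5 7 1 3)(2 14 9)(12 15 13)| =15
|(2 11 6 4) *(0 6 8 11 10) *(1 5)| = |(0 6 4 2 10)(1 5)(8 11)| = 10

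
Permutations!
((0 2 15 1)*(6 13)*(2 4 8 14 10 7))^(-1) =((0 4 8 14 10 7 2 15 1)(6 13))^(-1) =(0 1 15 2 7 10 14 8 4)(6 13)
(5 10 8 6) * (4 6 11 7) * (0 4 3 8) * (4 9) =[9, 1, 2, 8, 6, 10, 5, 3, 11, 4, 0, 7] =(0 9 4 6 5 10)(3 8 11 7)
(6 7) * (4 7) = [0, 1, 2, 3, 7, 5, 4, 6] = (4 7 6)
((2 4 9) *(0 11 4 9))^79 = ((0 11 4)(2 9))^79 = (0 11 4)(2 9)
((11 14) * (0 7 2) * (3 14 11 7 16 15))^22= (0 16 15 3 14 7 2)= ((0 16 15 3 14 7 2))^22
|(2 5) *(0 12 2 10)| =|(0 12 2 5 10)| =5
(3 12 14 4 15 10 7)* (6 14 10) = [0, 1, 2, 12, 15, 5, 14, 3, 8, 9, 7, 11, 10, 13, 4, 6] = (3 12 10 7)(4 15 6 14)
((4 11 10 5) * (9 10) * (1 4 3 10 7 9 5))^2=((1 4 11 5 3 10)(7 9))^2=(1 11 3)(4 5 10)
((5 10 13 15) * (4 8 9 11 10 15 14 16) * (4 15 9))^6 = ((4 8)(5 9 11 10 13 14 16 15))^6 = (5 16 13 11)(9 15 14 10)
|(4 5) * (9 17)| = 2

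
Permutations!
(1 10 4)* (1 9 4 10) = (10)(4 9) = [0, 1, 2, 3, 9, 5, 6, 7, 8, 4, 10]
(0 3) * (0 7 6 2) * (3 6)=(0 6 2)(3 7)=[6, 1, 0, 7, 4, 5, 2, 3]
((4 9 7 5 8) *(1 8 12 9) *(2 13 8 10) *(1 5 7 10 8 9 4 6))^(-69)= (2 10 9 13)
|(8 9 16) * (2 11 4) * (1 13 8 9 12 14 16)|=21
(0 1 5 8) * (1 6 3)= [6, 5, 2, 1, 4, 8, 3, 7, 0]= (0 6 3 1 5 8)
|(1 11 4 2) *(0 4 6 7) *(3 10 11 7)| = 20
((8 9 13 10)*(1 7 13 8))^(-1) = ((1 7 13 10)(8 9))^(-1) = (1 10 13 7)(8 9)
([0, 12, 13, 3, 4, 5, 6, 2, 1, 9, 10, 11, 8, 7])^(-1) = [0, 8, 7, 3, 4, 5, 6, 13, 12, 9, 10, 11, 1, 2]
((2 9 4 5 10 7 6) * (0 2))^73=((0 2 9 4 5 10 7 6))^73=(0 2 9 4 5 10 7 6)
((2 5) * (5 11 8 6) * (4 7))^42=(2 8 5 11 6)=((2 11 8 6 5)(4 7))^42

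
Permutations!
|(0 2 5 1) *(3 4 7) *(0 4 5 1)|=|(0 2 1 4 7 3 5)|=7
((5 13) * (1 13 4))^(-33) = (1 4 5 13)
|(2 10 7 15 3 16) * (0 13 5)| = 6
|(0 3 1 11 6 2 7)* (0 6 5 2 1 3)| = 6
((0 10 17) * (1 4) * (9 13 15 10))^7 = (0 9 13 15 10 17)(1 4)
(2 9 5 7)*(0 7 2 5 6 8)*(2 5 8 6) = (0 7 8)(2 9) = [7, 1, 9, 3, 4, 5, 6, 8, 0, 2]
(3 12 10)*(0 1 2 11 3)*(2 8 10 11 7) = [1, 8, 7, 12, 4, 5, 6, 2, 10, 9, 0, 3, 11] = (0 1 8 10)(2 7)(3 12 11)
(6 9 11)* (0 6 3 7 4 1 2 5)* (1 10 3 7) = (0 6 9 11 7 4 10 3 1 2 5) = [6, 2, 5, 1, 10, 0, 9, 4, 8, 11, 3, 7]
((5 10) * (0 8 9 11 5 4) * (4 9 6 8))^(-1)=(0 4)(5 11 9 10)(6 8)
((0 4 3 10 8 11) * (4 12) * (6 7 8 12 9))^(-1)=((0 9 6 7 8 11)(3 10 12 4))^(-1)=(0 11 8 7 6 9)(3 4 12 10)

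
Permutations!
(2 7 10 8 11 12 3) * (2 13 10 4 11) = [0, 1, 7, 13, 11, 5, 6, 4, 2, 9, 8, 12, 3, 10] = (2 7 4 11 12 3 13 10 8)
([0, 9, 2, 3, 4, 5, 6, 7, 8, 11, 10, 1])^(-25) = [0, 11, 2, 3, 4, 5, 6, 7, 8, 1, 10, 9]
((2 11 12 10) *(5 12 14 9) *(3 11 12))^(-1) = (2 10 12)(3 5 9 14 11)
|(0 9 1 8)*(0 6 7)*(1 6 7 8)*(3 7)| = |(0 9 6 8 3 7)| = 6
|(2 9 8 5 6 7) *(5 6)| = |(2 9 8 6 7)| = 5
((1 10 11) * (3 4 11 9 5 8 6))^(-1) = (1 11 4 3 6 8 5 9 10) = ((1 10 9 5 8 6 3 4 11))^(-1)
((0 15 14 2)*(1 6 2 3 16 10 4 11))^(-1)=((0 15 14 3 16 10 4 11 1 6 2))^(-1)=(0 2 6 1 11 4 10 16 3 14 15)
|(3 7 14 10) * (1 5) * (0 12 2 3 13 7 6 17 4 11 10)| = 12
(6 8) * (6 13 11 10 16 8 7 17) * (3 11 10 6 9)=(3 11 6 7 17 9)(8 13 10 16)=[0, 1, 2, 11, 4, 5, 7, 17, 13, 3, 16, 6, 12, 10, 14, 15, 8, 9]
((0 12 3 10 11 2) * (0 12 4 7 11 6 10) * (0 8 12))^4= (0 2 11 7 4)(3 8 12)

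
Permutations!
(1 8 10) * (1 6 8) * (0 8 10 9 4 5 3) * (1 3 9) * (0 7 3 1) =[8, 1, 2, 7, 5, 9, 10, 3, 0, 4, 6] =(0 8)(3 7)(4 5 9)(6 10)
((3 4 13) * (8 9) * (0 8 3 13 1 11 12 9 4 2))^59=(13)(0 12 8 9 4 3 1 2 11)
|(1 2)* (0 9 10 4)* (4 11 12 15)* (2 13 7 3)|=35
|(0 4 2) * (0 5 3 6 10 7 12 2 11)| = |(0 4 11)(2 5 3 6 10 7 12)| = 21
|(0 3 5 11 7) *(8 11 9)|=7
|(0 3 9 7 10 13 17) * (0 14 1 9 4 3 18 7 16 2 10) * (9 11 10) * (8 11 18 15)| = 66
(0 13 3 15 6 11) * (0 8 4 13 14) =[14, 1, 2, 15, 13, 5, 11, 7, 4, 9, 10, 8, 12, 3, 0, 6] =(0 14)(3 15 6 11 8 4 13)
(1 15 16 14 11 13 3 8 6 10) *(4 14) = (1 15 16 4 14 11 13 3 8 6 10) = [0, 15, 2, 8, 14, 5, 10, 7, 6, 9, 1, 13, 12, 3, 11, 16, 4]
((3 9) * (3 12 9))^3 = (9 12)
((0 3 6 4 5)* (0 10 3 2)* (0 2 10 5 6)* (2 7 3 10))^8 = (10)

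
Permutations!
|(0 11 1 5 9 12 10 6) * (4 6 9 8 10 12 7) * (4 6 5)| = 10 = |(12)(0 11 1 4 5 8 10 9 7 6)|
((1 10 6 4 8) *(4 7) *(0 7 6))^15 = (0 8)(1 7)(4 10)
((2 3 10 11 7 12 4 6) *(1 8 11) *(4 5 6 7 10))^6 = ((1 8 11 10)(2 3 4 7 12 5 6))^6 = (1 11)(2 6 5 12 7 4 3)(8 10)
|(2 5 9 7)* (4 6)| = 4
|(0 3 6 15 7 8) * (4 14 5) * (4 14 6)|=|(0 3 4 6 15 7 8)(5 14)|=14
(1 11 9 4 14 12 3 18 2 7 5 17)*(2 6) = (1 11 9 4 14 12 3 18 6 2 7 5 17) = [0, 11, 7, 18, 14, 17, 2, 5, 8, 4, 10, 9, 3, 13, 12, 15, 16, 1, 6]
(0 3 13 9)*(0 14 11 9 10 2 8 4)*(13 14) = (0 3 14 11 9 13 10 2 8 4) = [3, 1, 8, 14, 0, 5, 6, 7, 4, 13, 2, 9, 12, 10, 11]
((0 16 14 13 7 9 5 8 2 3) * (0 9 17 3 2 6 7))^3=(0 13 14 16)(3 8 17 5 7 9 6)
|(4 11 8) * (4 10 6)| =5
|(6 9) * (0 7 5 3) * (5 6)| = |(0 7 6 9 5 3)| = 6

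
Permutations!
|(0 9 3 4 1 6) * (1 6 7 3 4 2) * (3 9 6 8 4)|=|(0 6)(1 7 9 3 2)(4 8)|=10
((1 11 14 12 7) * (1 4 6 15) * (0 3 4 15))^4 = (1 7 14)(11 15 12)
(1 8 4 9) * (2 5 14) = [0, 8, 5, 3, 9, 14, 6, 7, 4, 1, 10, 11, 12, 13, 2] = (1 8 4 9)(2 5 14)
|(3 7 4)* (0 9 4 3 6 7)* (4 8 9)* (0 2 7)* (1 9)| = |(0 4 6)(1 9 8)(2 7 3)| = 3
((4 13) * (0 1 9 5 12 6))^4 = ((0 1 9 5 12 6)(4 13))^4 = (13)(0 12 9)(1 6 5)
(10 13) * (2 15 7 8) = (2 15 7 8)(10 13) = [0, 1, 15, 3, 4, 5, 6, 8, 2, 9, 13, 11, 12, 10, 14, 7]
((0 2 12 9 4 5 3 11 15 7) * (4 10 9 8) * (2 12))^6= (0 11 4)(3 8 7)(5 12 15)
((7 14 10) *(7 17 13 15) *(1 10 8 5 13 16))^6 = (1 17)(10 16)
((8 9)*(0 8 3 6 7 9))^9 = ((0 8)(3 6 7 9))^9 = (0 8)(3 6 7 9)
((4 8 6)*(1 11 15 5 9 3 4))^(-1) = ((1 11 15 5 9 3 4 8 6))^(-1) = (1 6 8 4 3 9 5 15 11)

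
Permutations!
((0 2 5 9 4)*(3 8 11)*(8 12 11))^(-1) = (0 4 9 5 2)(3 11 12)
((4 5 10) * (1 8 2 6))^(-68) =((1 8 2 6)(4 5 10))^(-68) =(4 5 10)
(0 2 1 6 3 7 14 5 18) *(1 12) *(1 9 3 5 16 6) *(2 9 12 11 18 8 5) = (0 9 3 7 14 16 6 2 11 18)(5 8) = [9, 1, 11, 7, 4, 8, 2, 14, 5, 3, 10, 18, 12, 13, 16, 15, 6, 17, 0]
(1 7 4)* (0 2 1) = (0 2 1 7 4) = [2, 7, 1, 3, 0, 5, 6, 4]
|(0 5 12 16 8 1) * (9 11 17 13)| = 12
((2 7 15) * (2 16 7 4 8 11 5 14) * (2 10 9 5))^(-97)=(2 11 8 4)(5 9 10 14)(7 16 15)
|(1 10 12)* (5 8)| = 6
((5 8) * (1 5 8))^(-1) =((8)(1 5))^(-1) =(8)(1 5)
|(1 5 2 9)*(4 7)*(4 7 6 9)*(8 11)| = |(1 5 2 4 6 9)(8 11)| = 6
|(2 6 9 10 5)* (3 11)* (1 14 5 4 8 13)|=|(1 14 5 2 6 9 10 4 8 13)(3 11)|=10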